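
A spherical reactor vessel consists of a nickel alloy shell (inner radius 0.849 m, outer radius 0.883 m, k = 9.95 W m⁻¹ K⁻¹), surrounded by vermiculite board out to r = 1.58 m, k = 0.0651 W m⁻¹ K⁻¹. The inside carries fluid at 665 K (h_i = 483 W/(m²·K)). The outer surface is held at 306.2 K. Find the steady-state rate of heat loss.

Q = 587 W

Treat each layer as a resistance in series:
  R_conv,in = 1/(4πr²h) = 1/(4π·0.849²·483) = 2.286×10^-4 K/W
  R_nickel alloy = (1/0.849 − 1/0.883)/(4πk) = 0.04535/(4π·9.95) = 3.627×10^-4 K/W
  R_vermiculite board = (1/0.883 − 1/1.58)/(4πk) = 0.4996/(4π·0.0651) = 0.6107 K/W
ΣR = 2.286×10^-4 + 3.627×10^-4 + 0.6107 = 0.6113 K/W
Q = ΔT/ΣR = (665 K − 306.2 K)/0.6113 = 587 W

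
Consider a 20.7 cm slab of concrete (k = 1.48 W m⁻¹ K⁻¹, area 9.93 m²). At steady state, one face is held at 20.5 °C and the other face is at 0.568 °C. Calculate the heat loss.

Q = kA·ΔT/L = 1.48 × 9.93 × |20.5 °C − 0.568 °C| / 0.207 = 1420 W

Q = 1420 W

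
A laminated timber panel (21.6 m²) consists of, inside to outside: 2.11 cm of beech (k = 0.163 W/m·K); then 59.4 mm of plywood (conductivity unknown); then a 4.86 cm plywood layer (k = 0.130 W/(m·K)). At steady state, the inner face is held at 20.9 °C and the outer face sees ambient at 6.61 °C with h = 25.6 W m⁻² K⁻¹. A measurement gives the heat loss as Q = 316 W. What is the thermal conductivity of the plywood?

ΣR = ΔT/Q = |20.9 − 6.61|/316 = 0.04522 K/W
Known resistances:
  R_beech = L/(kA) = 0.0211/(0.163·21.6) = 0.005993 K/W
  R_plywood = L/(kA) = 0.0486/(0.130·21.6) = 0.01731 K/W
  R_conv,out = 1/(hA) = 1/(25.6·21.6) = 0.001808 K/W
R_plywood = ΣR − ΣR_known = 0.04522 − 0.02511 = 0.02011 K/W
L/(kA) = 0.02011 ⇒ k = 0.0594/(0.02011·21.6) = 0.137 W/m·K

k = 0.137 W/m·K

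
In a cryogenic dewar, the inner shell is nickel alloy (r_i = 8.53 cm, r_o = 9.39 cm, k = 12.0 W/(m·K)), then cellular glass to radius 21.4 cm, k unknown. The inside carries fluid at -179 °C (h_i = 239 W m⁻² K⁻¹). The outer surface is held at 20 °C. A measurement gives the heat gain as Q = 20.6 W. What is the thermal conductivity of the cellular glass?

k = 0.0495 W/m·K

ΣR = ΔT/Q = |-179 − 20|/20.6 = 9.660 K/W
Known resistances:
  R_conv,in = 1/(4πr²h) = 1/(4π·0.0853²·239) = 0.04576 K/W
  R_nickel alloy = (1/0.0853 − 1/0.0939)/(4πk) = 1.074/(4π·12.0) = 0.007120 K/W
R_cellular glass = ΣR − ΣR_known = 9.660 − 0.05288 = 9.607 K/W
(1/r₁−1/r₂)/(4πk) = 9.607 ⇒ k = 5.977/(4π·9.607) = 0.0495 W/m·K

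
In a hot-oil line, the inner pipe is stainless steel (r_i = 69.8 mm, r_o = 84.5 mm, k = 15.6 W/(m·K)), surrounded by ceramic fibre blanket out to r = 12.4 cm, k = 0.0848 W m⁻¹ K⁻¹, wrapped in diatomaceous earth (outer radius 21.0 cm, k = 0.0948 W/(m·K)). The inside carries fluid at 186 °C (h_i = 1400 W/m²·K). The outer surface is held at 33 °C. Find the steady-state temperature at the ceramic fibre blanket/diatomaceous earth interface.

Treat each layer as a resistance in series:
  R'_conv,in = 1/(2πr h) = 1/(2π·0.0698·1400) = 0.001629 m·K/W
  R'_stainless steel = ln(0.0845/0.0698)/(2πk) = 0.1911/(2π·15.6) = 0.001950 m·K/W
  R'_ceramic fibre blanket = ln(0.124/0.0845)/(2πk) = 0.3835/(2π·0.0848) = 0.7198 m·K/W
  R'_diatomaceous earth = ln(0.210/0.124)/(2πk) = 0.5268/(2π·0.0948) = 0.8845 m·K/W
ΣR = 0.001629 + 0.001950 + 0.7198 + 0.8845 = 1.608 m·K/W
Q' = ΔT/ΣR = (186 °C − 33 °C)/1.608 = 95.15 W/m
From the inner boundary to the ceramic fibre blanket/diatomaceous earth interface, ΣR_partial = 0.7234 m·K/W.
T_interface = T_in − Q'·ΣR_partial = 186 °C − (95.15)(0.7234) = 117 °C

T = 117 °C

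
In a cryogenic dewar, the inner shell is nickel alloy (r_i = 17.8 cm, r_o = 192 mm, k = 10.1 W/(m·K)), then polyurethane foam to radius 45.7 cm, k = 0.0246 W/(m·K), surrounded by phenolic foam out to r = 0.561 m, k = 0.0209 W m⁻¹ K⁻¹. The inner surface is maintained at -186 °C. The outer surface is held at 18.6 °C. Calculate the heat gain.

Q = 18.1 W

Treat each layer as a resistance in series:
  R_nickel alloy = (1/0.178 − 1/0.192)/(4πk) = 0.4096/(4π·10.1) = 0.003228 K/W
  R_polyurethane foam = (1/0.192 − 1/0.457)/(4πk) = 3.020/(4π·0.0246) = 9.770 K/W
  R_phenolic foam = (1/0.457 − 1/0.561)/(4πk) = 0.4057/(4π·0.0209) = 1.545 K/W
ΣR = 0.003228 + 9.770 + 1.545 = 11.32 K/W
Q = ΔT/ΣR = (-186 °C − 18.6 °C)/11.32 = -18.1 W
(Negative Q ⇒ heat flows inward; heat gain = 18.1 W.)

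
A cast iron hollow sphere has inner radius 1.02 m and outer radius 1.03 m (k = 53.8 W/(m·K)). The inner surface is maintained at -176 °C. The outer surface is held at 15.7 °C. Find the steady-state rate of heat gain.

Q = 4πk·ΔT/(1/r₁ − 1/r₂) = 4π × 53.8 × 191.7 / (1/1.02 − 1/1.03) = 1.36×10^7 W

Q = 1.36×10^7 W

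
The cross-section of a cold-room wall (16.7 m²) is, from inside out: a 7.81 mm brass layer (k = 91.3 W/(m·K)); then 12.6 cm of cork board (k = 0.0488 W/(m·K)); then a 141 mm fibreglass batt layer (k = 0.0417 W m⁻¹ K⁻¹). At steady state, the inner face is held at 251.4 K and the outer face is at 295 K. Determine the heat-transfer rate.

Q = 122 W

Treat each layer as a resistance in series:
  R_brass = L/(kA) = 0.00781/(91.3·16.7) = 5.122×10^-6 K/W
  R_cork board = L/(kA) = 0.126/(0.0488·16.7) = 0.1546 K/W
  R_fibreglass batt = L/(kA) = 0.141/(0.0417·16.7) = 0.2025 K/W
ΣR = 5.122×10^-6 + 0.1546 + 0.2025 = 0.3571 K/W
Q = ΔT/ΣR = (251.4 K − 295 K)/0.3571 = -122 W
(Negative Q ⇒ heat flows inward; heat gain = 122 W.)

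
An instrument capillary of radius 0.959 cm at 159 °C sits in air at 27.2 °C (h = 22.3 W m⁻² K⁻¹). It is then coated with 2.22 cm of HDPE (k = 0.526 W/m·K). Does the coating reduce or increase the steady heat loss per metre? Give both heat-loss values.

Critical radius for a cylinder: r_cr = k/h = 0.0236 m = 2.36 cm.
Outer radius after coating: r₂ = 0.00959 + 0.0222 = 0.03179 m.
r₁ < r_cr < r₂: heat loss rises to a maximum at r_cr then falls. Whether the coating helps depends on whether Q(r₂) has dropped back below Q(r₁).
Bare: R = 1/(2πr₁h) = 0.7442 m·K/W; Q = 131.8/0.7442 = 177 W/m.
Coated: R = R_cond + R_conv = 0.5871 m·K/W; Q = 131.8/0.5871 = 224 W/m.

increases: 177 → 224 W/m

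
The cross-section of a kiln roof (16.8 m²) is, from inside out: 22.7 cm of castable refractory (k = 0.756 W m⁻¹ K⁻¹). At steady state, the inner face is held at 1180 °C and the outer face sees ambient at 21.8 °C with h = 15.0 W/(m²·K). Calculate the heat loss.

Series thermal resistances, inner to outer:
  R_castable refractory = L/(kA) = 0.227/(0.756·16.8) = 0.01787 K/W
  R_conv,out = 1/(hA) = 1/(15.0·16.8) = 0.003968 K/W
ΣR = 0.01787 + 0.003968 = 0.02184 K/W
Q = ΔT/ΣR = (1180 °C − 21.8 °C)/0.02184 = 53000 W

Q = 53.0 kW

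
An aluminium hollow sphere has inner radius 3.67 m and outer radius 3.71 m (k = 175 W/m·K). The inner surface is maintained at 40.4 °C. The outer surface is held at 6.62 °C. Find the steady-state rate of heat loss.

Q = 25300 kW

Q = 4πk·ΔT/(1/r₁ − 1/r₂) = 4π × 175 × 33.78 / (1/3.67 − 1/3.71) = 2.53×10^7 W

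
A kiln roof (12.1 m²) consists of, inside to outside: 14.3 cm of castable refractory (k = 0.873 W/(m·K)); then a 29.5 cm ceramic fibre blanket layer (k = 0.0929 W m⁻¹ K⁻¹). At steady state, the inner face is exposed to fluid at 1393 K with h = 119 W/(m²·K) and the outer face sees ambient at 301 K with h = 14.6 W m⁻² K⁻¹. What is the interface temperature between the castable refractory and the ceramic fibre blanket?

Treat each layer as a resistance in series:
  R_conv,in = 1/(hA) = 1/(119·12.1) = 6.945×10^-4 K/W
  R_castable refractory = L/(kA) = 0.143/(0.873·12.1) = 0.01354 K/W
  R_ceramic fibre blanket = L/(kA) = 0.295/(0.0929·12.1) = 0.2624 K/W
  R_conv,out = 1/(hA) = 1/(14.6·12.1) = 0.005661 K/W
ΣR = 6.945×10^-4 + 0.01354 + 0.2624 + 0.005661 = 0.2823 K/W
Q = ΔT/ΣR = (1393 K − 301 K)/0.2823 = 3868 W
From the inner boundary to the castable refractory/ceramic fibre blanket interface, ΣR_partial = 0.01423 K/W.
T_interface = T_in − Q·ΣR_partial = 1393 K − (3868)(0.01423) = 1338 K

T = 1338 K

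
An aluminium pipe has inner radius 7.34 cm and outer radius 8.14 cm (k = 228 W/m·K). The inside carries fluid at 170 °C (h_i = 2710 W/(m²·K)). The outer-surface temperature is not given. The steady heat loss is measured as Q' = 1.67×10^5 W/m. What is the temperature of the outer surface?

Series resistances:
  R'_conv,in = 1/(2πr h) = 1/(2π·0.0734·2710) = 8.001×10^-4 m·K/W
  R'_aluminium = ln(0.0814/0.0734)/(2πk) = 0.1035/(2π·228) = 7.221×10^-5 m·K/W
ΣR = 8.723×10^-4 m·K/W
ΔT = Q'·ΣR = 1.67×10^5 × 8.723×10^-4 = 145.7 K
Heat flows outward, so T_out = T_in − ΔT = 170 − 145.7 = 24.3 °C

T_out = 24.3 °C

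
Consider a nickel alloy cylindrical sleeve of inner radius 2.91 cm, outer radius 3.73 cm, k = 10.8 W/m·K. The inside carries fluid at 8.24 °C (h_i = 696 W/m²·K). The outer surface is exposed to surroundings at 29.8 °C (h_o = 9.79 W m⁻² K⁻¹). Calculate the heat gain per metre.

Q' = 48.2 W/m

Series thermal resistances, inner to outer:
  R'_conv,in = 1/(2πr h) = 1/(2π·0.0291·696) = 0.007858 m·K/W
  R'_nickel alloy = ln(0.0373/0.0291)/(2πk) = 0.2483/(2π·10.8) = 0.003658 m·K/W
  R'_conv,out = 1/(2πr h) = 1/(2π·0.0373·9.79) = 0.4358 m·K/W
ΣR = 0.007858 + 0.003658 + 0.4358 = 0.4473 m·K/W
Q' = ΔT/ΣR = (8.24 °C − 29.8 °C)/0.4473 = -48.2 W/m
(Negative Q' ⇒ heat flows inward; heat gain = 48.2 W/m.)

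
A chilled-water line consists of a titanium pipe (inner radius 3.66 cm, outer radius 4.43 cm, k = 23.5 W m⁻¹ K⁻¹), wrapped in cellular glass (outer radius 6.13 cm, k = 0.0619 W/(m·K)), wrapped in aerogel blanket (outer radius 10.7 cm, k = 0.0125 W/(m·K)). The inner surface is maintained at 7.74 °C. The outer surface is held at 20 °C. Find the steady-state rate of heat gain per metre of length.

Q' = 1.55 W/m

Treat each layer as a resistance in series:
  R'_titanium = ln(0.0443/0.0366)/(2πk) = 0.1909/(2π·23.5) = 0.001293 m·K/W
  R'_cellular glass = ln(0.0613/0.0443)/(2πk) = 0.3248/(2π·0.0619) = 0.8351 m·K/W
  R'_aerogel blanket = ln(0.107/0.0613)/(2πk) = 0.5570/(2π·0.0125) = 7.093 m·K/W
ΣR = 0.001293 + 0.8351 + 7.093 = 7.929 m·K/W
Q' = ΔT/ΣR = (7.74 °C − 20 °C)/7.929 = -1.55 W/m
(Negative Q' ⇒ heat flows inward; heat gain = 1.55 W/m.)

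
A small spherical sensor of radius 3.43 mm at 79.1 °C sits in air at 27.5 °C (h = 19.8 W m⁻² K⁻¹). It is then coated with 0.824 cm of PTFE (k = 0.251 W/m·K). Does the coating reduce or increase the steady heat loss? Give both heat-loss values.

Critical radius for a sphere: r_cr = 2k/h = 0.0254 m = 2.54 cm.
Outer radius after coating: r₂ = 0.00343 + 0.00824 = 0.01167 m.
Since r₁ < r_cr and r₂ ≤ r_cr, the coating moves toward the maximum at r_cr — heat loss rises.
Bare: R = 1/(4πr₁²h) = 341.6 K/W; Q = 51.6/341.6 = 0.151 W.
Coated: R = R_cond + R_conv = 94.78 K/W; Q = 51.6/94.78 = 0.544 W.

increases: 0.151 → 0.544 W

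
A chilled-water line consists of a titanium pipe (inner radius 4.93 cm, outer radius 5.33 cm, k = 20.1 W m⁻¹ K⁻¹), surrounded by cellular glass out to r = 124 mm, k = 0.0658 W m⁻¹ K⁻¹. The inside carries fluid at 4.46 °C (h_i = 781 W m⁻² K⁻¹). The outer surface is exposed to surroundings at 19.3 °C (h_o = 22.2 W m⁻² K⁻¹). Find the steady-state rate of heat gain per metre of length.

Q' = 7.05 W/m

Series thermal resistances, inner to outer:
  R'_conv,in = 1/(2πr h) = 1/(2π·0.0493·781) = 0.004134 m·K/W
  R'_titanium = ln(0.0533/0.0493)/(2πk) = 0.07801/(2π·20.1) = 6.177×10^-4 m·K/W
  R'_cellular glass = ln(0.124/0.0533)/(2πk) = 0.8443/(2π·0.0658) = 2.042 m·K/W
  R'_conv,out = 1/(2πr h) = 1/(2π·0.124·22.2) = 0.05782 m·K/W
ΣR = 0.004134 + 6.177×10^-4 + 2.042 + 0.05782 = 2.105 m·K/W
Q' = ΔT/ΣR = (4.46 °C − 19.3 °C)/2.105 = -7.05 W/m
(Negative Q' ⇒ heat flows inward; heat gain = 7.05 W/m.)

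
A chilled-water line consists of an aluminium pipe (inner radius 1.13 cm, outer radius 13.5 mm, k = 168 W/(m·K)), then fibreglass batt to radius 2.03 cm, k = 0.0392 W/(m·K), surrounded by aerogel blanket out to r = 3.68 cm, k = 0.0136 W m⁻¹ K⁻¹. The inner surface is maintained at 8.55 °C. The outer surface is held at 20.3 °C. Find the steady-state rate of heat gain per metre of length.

Q' = 1.36 W/m

Treat each layer as a resistance in series:
  R'_aluminium = ln(0.0135/0.0113)/(2πk) = 0.1779/(2π·168) = 1.685×10^-4 m·K/W
  R'_fibreglass batt = ln(0.0203/0.0135)/(2πk) = 0.4079/(2π·0.0392) = 1.656 m·K/W
  R'_aerogel blanket = ln(0.0368/0.0203)/(2πk) = 0.5949/(2π·0.0136) = 6.962 m·K/W
ΣR = 1.685×10^-4 + 1.656 + 6.962 = 8.618 m·K/W
Q' = ΔT/ΣR = (8.55 °C − 20.3 °C)/8.618 = -1.36 W/m
(Negative Q' ⇒ heat flows inward; heat gain = 1.36 W/m.)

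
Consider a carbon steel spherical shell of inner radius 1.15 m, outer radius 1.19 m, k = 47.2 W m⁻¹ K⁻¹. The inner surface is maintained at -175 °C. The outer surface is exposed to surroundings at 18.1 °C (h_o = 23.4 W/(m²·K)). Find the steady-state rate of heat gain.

Q = 78800 W

Series thermal resistances, inner to outer:
  R_carbon steel = (1/1.15 − 1/1.19)/(4πk) = 0.02923/(4π·47.2) = 4.928×10^-5 K/W
  R_conv,out = 1/(4πr²h) = 1/(4π·1.19²·23.4) = 0.002401 K/W
ΣR = 4.928×10^-5 + 0.002401 = 0.002450 K/W
Q = ΔT/ΣR = (-175 °C − 18.1 °C)/0.002450 = -78800 W
(Negative Q ⇒ heat flows inward; heat gain = 78800 W.)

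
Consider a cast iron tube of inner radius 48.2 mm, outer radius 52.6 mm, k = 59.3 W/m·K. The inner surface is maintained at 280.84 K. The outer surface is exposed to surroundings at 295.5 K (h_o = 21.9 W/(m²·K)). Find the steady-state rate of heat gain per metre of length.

Q' = 106 W/m

Resistance network (inner→outer):
  R'_cast iron = ln(0.0526/0.0482)/(2πk) = 0.08736/(2π·59.3) = 2.345×10^-4 m·K/W
  R'_conv,out = 1/(2πr h) = 1/(2π·0.0526·21.9) = 0.1382 m·K/W
ΣR = 2.345×10^-4 + 0.1382 = 0.1384 m·K/W
Q' = ΔT/ΣR = (280.84 K − 295.5 K)/0.1384 = -106 W/m
(Negative Q' ⇒ heat flows inward; heat gain = 106 W/m.)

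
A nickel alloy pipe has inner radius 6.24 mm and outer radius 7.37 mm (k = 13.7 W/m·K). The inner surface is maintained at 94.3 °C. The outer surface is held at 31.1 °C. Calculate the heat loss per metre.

Q' = 2πk·ΔT/ln(r₂/r₁) = 2π × 13.7 × 63.2 / ln(0.00737/0.00624) = 32700 W/m

Q' = 32700 W/m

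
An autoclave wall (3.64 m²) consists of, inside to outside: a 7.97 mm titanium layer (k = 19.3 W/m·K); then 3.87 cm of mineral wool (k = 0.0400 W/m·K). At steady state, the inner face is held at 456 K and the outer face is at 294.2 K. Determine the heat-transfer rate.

Resistance network (inner→outer):
  R_titanium = L/(kA) = 0.00797/(19.3·3.64) = 1.134×10^-4 K/W
  R_mineral wool = L/(kA) = 0.0387/(0.0400·3.64) = 0.2658 K/W
ΣR = 1.134×10^-4 + 0.2658 = 0.2659 K/W
Q = ΔT/ΣR = (456 K − 294.2 K)/0.2659 = 608 W

Q = 608 W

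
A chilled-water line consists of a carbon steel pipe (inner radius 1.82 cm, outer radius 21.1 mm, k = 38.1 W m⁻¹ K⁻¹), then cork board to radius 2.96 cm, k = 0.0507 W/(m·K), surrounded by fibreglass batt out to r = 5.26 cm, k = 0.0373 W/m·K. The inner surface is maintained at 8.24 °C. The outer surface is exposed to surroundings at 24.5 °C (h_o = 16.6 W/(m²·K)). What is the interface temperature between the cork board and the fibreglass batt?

T = 12.9 °C

Treat each layer as a resistance in series:
  R'_carbon steel = ln(0.0211/0.0182)/(2πk) = 0.1479/(2π·38.1) = 6.176×10^-4 m·K/W
  R'_cork board = ln(0.0296/0.0211)/(2πk) = 0.3385/(2π·0.0507) = 1.063 m·K/W
  R'_fibreglass batt = ln(0.0526/0.0296)/(2πk) = 0.5749/(2π·0.0373) = 2.453 m·K/W
  R'_conv,out = 1/(2πr h) = 1/(2π·0.0526·16.6) = 0.1823 m·K/W
ΣR = 6.176×10^-4 + 1.063 + 2.453 + 0.1823 = 3.699 m·K/W
Q' = ΔT/ΣR = (8.24 °C − 24.5 °C)/3.699 = -4.396 W/m
From the inner boundary to the cork board/fibreglass batt interface, ΣR_partial = 1.064 m·K/W.
T_interface = T_in − Q'·ΣR_partial = 8.24 °C − (-4.396)(1.064) = 12.9 °C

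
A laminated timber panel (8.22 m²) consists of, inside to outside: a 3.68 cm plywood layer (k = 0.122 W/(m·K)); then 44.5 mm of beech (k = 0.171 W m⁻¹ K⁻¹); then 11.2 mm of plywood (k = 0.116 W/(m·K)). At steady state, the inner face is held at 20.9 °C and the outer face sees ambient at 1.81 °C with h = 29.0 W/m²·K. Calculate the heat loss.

Resistance network (inner→outer):
  R_plywood = L/(kA) = 0.0368/(0.122·8.22) = 0.03670 K/W
  R_beech = L/(kA) = 0.0445/(0.171·8.22) = 0.03166 K/W
  R_plywood = L/(kA) = 0.0112/(0.116·8.22) = 0.01175 K/W
  R_conv,out = 1/(hA) = 1/(29.0·8.22) = 0.004195 K/W
ΣR = 0.03670 + 0.03166 + 0.01175 + 0.004195 = 0.08431 K/W
Q = ΔT/ΣR = (20.9 °C − 1.81 °C)/0.08431 = 226 W

Q = 226 W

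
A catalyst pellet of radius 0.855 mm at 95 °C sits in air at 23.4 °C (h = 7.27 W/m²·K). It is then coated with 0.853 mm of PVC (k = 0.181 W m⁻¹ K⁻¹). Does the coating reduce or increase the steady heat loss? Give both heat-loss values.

increases: 0.00478 → 0.0179 W

Critical radius for a sphere: r_cr = 2k/h = 0.0498 m = 4.98 cm.
Outer radius after coating: r₂ = 8.55×10^-4 + 8.53×10^-4 = 0.001708 m.
Since r₁ < r_cr and r₂ ≤ r_cr, the coating moves toward the maximum at r_cr — heat loss rises.
Bare: R = 1/(4πr₁²h) = 14970 K/W; Q = 71.6/14970 = 0.00478 W.
Coated: R = R_cond + R_conv = 4009 K/W; Q = 71.6/4009 = 0.0179 W.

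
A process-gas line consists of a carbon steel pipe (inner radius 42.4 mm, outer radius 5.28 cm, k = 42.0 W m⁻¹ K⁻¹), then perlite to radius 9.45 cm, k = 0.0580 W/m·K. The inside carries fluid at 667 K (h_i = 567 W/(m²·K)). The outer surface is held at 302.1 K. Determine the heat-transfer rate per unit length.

Q' = 227 W/m

Series thermal resistances, inner to outer:
  R'_conv,in = 1/(2πr h) = 1/(2π·0.0424·567) = 0.006620 m·K/W
  R'_carbon steel = ln(0.0528/0.0424)/(2πk) = 0.2194/(2π·42.0) = 8.313×10^-4 m·K/W
  R'_perlite = ln(0.0945/0.0528)/(2πk) = 0.5821/(2π·0.0580) = 1.597 m·K/W
ΣR = 0.006620 + 8.313×10^-4 + 1.597 = 1.604 m·K/W
Q' = ΔT/ΣR = (667 K − 302.1 K)/1.604 = 227 W/m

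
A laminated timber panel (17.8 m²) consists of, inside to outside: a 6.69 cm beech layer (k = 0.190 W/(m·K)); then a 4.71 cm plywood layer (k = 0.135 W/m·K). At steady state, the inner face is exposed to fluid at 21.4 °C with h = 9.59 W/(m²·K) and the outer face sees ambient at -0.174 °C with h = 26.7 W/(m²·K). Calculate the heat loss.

Resistance network (inner→outer):
  R_conv,in = 1/(hA) = 1/(9.59·17.8) = 0.005858 K/W
  R_beech = L/(kA) = 0.0669/(0.190·17.8) = 0.01978 K/W
  R_plywood = L/(kA) = 0.0471/(0.135·17.8) = 0.01960 K/W
  R_conv,out = 1/(hA) = 1/(26.7·17.8) = 0.002104 K/W
ΣR = 0.005858 + 0.01978 + 0.01960 + 0.002104 = 0.04734 K/W
Q = ΔT/ΣR = (21.4 °C − -0.174 °C)/0.04734 = 456 W

Q = 456 W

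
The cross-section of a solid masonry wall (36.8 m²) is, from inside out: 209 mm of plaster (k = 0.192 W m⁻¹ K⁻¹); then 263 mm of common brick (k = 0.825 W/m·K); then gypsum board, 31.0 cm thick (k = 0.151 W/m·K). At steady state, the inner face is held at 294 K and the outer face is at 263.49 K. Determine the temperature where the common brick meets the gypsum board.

Treat each layer as a resistance in series:
  R_plaster = L/(kA) = 0.209/(0.192·36.8) = 0.02958 K/W
  R_common brick = L/(kA) = 0.263/(0.825·36.8) = 0.008663 K/W
  R_gypsum board = L/(kA) = 0.310/(0.151·36.8) = 0.05579 K/W
ΣR = 0.02958 + 0.008663 + 0.05579 = 0.09403 K/W
Q = ΔT/ΣR = (294 K − 263.49 K)/0.09403 = 324.5 W
From the inner boundary to the common brick/gypsum board interface, ΣR_partial = 0.03824 K/W.
T_interface = T_in − Q·ΣR_partial = 294 K − (324.5)(0.03824) = 281.59 K

T = 281.59 K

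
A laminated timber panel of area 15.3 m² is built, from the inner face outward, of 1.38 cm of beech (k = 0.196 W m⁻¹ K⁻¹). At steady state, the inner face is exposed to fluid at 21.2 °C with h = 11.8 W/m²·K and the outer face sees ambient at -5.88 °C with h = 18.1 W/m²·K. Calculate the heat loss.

Series thermal resistances, inner to outer:
  R_conv,in = 1/(hA) = 1/(11.8·15.3) = 0.005539 K/W
  R_beech = L/(kA) = 0.0138/(0.196·15.3) = 0.004602 K/W
  R_conv,out = 1/(hA) = 1/(18.1·15.3) = 0.003611 K/W
ΣR = 0.005539 + 0.004602 + 0.003611 = 0.01375 K/W
Q = ΔT/ΣR = (21.2 °C − -5.88 °C)/0.01375 = 1970 W

Q = 1970 W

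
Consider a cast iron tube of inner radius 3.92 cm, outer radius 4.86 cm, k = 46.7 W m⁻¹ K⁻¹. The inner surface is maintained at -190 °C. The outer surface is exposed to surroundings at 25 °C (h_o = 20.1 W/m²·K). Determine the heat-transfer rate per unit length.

Q' = 1310 W/m

Treat each layer as a resistance in series:
  R'_cast iron = ln(0.0486/0.0392)/(2πk) = 0.2149/(2π·46.7) = 7.325×10^-4 m·K/W
  R'_conv,out = 1/(2πr h) = 1/(2π·0.0486·20.1) = 0.1629 m·K/W
ΣR = 7.325×10^-4 + 0.1629 = 0.1636 m·K/W
Q' = ΔT/ΣR = (-190 °C − 25 °C)/0.1636 = -1310 W/m
(Negative Q' ⇒ heat flows inward; heat gain = 1310 W/m.)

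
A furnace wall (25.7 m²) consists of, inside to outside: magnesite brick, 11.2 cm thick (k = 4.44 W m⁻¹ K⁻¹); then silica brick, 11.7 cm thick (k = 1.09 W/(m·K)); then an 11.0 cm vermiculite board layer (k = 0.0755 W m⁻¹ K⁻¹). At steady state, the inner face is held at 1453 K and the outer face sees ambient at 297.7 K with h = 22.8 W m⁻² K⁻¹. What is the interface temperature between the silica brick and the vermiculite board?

T = 1359 K

Resistance network (inner→outer):
  R_magnesite brick = L/(kA) = 0.112/(4.44·25.7) = 9.815×10^-4 K/W
  R_silica brick = L/(kA) = 0.117/(1.09·25.7) = 0.004177 K/W
  R_vermiculite board = L/(kA) = 0.110/(0.0755·25.7) = 0.05669 K/W
  R_conv,out = 1/(hA) = 1/(22.8·25.7) = 0.001707 K/W
ΣR = 9.815×10^-4 + 0.004177 + 0.05669 + 0.001707 = 0.06356 K/W
Q = ΔT/ΣR = (1453 K − 297.7 K)/0.06356 = 18180 W
From the inner boundary to the silica brick/vermiculite board interface, ΣR_partial = 0.005158 K/W.
T_interface = T_in − Q·ΣR_partial = 1453 K − (18180)(0.005158) = 1359 K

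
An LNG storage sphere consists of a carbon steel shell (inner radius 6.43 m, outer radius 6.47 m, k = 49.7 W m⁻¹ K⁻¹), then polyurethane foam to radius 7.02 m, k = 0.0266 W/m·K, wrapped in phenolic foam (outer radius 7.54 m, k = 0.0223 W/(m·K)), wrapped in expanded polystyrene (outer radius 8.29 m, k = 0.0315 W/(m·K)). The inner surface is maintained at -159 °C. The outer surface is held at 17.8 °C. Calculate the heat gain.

Treat each layer as a resistance in series:
  R_carbon steel = (1/6.43 − 1/6.47)/(4πk) = 9.615×10^-4/(4π·49.7) = 1.539×10^-6 K/W
  R_polyurethane foam = (1/6.47 − 1/7.02)/(4πk) = 0.01211/(4π·0.0266) = 0.03623 K/W
  R_phenolic foam = (1/7.02 − 1/7.54)/(4πk) = 0.009824/(4π·0.0223) = 0.03506 K/W
  R_expanded polystyrene = (1/7.54 − 1/8.29)/(4πk) = 0.01200/(4π·0.0315) = 0.03031 K/W
ΣR = 1.539×10^-6 + 0.03623 + 0.03506 + 0.03031 = 0.1016 K/W
Q = ΔT/ΣR = (-159 °C − 17.8 °C)/0.1016 = -1740 W
(Negative Q ⇒ heat flows inward; heat gain = 1740 W.)

Q = 1740 W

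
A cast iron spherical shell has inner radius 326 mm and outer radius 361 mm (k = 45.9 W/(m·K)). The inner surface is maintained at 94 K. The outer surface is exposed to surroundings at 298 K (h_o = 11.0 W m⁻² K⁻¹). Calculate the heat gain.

Q = 3640 W

Series thermal resistances, inner to outer:
  R_cast iron = (1/0.326 − 1/0.361)/(4πk) = 0.2974/(4π·45.9) = 5.156×10^-4 K/W
  R_conv,out = 1/(4πr²h) = 1/(4π·0.361²·11.0) = 0.05551 K/W
ΣR = 5.156×10^-4 + 0.05551 = 0.05603 K/W
Q = ΔT/ΣR = (94 K − 298 K)/0.05603 = -3640 W
(Negative Q ⇒ heat flows inward; heat gain = 3640 W.)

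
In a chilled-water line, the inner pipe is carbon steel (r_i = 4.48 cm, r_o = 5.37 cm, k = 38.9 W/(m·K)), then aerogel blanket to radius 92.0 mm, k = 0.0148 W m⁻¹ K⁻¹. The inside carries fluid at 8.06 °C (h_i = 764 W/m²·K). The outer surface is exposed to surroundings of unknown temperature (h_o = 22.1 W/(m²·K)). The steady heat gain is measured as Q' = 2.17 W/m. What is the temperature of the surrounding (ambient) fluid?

Sum the resistances:
  R'_conv,in = 1/(2πr h) = 1/(2π·0.0448·764) = 0.004650 m·K/W
  R'_carbon steel = ln(0.0537/0.0448)/(2πk) = 0.1812/(2π·38.9) = 7.414×10^-4 m·K/W
  R'_aerogel blanket = ln(0.0920/0.0537)/(2πk) = 0.5384/(2π·0.0148) = 5.790 m·K/W
  R'_conv,out = 1/(2πr h) = 1/(2π·0.0920·22.1) = 0.07828 m·K/W
ΣR = 5.873 m·K/W
ΔT = Q'·ΣR = 2.17 × 5.873 = 12.74 K
Heat flows inward, so T_out = T_in + ΔT = 8.06 + 12.74 = 20.8 °C

T_out = 20.8 °C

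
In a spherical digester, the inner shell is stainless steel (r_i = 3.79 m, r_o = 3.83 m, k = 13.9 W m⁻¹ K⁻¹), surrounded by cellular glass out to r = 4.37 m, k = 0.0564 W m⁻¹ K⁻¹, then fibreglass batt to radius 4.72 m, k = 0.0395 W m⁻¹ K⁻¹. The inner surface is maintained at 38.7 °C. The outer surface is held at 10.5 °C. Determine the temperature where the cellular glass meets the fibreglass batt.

T = 22.6 °C

Series thermal resistances, inner to outer:
  R_stainless steel = (1/3.79 − 1/3.83)/(4πk) = 0.002756/(4π·13.9) = 1.578×10^-5 K/W
  R_cellular glass = (1/3.83 − 1/4.37)/(4πk) = 0.03226/(4π·0.0564) = 0.04552 K/W
  R_fibreglass batt = (1/4.37 − 1/4.72)/(4πk) = 0.01697/(4π·0.0395) = 0.03419 K/W
ΣR = 1.578×10^-5 + 0.04552 + 0.03419 = 0.07973 K/W
Q = ΔT/ΣR = (38.7 °C − 10.5 °C)/0.07973 = 353.7 W
From the inner boundary to the cellular glass/fibreglass batt interface, ΣR_partial = 0.04554 K/W.
T_interface = T_in − Q·ΣR_partial = 38.7 °C − (353.7)(0.04554) = 22.6 °C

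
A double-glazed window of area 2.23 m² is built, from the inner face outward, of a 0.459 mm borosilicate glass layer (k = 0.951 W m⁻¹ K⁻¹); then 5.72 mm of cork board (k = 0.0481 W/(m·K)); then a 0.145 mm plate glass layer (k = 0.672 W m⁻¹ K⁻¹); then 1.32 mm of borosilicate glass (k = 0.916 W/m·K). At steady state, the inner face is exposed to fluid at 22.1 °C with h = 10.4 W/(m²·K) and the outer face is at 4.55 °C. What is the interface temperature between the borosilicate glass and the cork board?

Treat each layer as a resistance in series:
  R_conv,in = 1/(hA) = 1/(10.4·2.23) = 0.04312 K/W
  R_borosilicate glass = L/(kA) = 4.59×10^-4/(0.951·2.23) = 2.164×10^-4 K/W
  R_cork board = L/(kA) = 0.00572/(0.0481·2.23) = 0.05333 K/W
  R_plate glass = L/(kA) = 1.45×10^-4/(0.672·2.23) = 9.676×10^-5 K/W
  R_borosilicate glass = L/(kA) = 0.00132/(0.916·2.23) = 6.462×10^-4 K/W
ΣR = 0.04312 + 2.164×10^-4 + 0.05333 + 9.676×10^-5 + 6.462×10^-4 = 0.09741 K/W
Q = ΔT/ΣR = (22.1 °C − 4.55 °C)/0.09741 = 180.2 W
From the inner boundary to the borosilicate glass/cork board interface, ΣR_partial = 0.04334 K/W.
T_interface = T_in − Q·ΣR_partial = 22.1 °C − (180.2)(0.04334) = 14.3 °C

T = 14.3 °C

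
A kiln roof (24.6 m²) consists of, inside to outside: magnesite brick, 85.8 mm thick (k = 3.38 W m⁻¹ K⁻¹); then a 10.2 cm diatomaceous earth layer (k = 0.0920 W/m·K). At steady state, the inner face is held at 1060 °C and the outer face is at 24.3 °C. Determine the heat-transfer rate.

Q = 22.5 kW

Resistance network (inner→outer):
  R_magnesite brick = L/(kA) = 0.0858/(3.38·24.6) = 0.001032 K/W
  R_diatomaceous earth = L/(kA) = 0.102/(0.0920·24.6) = 0.04507 K/W
ΣR = 0.001032 + 0.04507 = 0.04610 K/W
Q = ΔT/ΣR = (1060 °C − 24.3 °C)/0.04610 = 22500 W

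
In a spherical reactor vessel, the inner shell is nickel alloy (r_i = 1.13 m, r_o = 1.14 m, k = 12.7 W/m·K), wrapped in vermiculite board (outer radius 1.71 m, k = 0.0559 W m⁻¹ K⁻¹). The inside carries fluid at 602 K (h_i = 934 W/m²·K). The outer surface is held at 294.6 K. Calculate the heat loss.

Treat each layer as a resistance in series:
  R_conv,in = 1/(4πr²h) = 1/(4π·1.13²·934) = 6.672×10^-5 K/W
  R_nickel alloy = (1/1.13 − 1/1.14)/(4πk) = 0.007763/(4π·12.7) = 4.864×10^-5 K/W
  R_vermiculite board = (1/1.14 − 1/1.71)/(4πk) = 0.2924/(4π·0.0559) = 0.4162 K/W
ΣR = 6.672×10^-5 + 4.864×10^-5 + 0.4162 = 0.4163 K/W
Q = ΔT/ΣR = (602 K − 294.6 K)/0.4163 = 738 W

Q = 738 W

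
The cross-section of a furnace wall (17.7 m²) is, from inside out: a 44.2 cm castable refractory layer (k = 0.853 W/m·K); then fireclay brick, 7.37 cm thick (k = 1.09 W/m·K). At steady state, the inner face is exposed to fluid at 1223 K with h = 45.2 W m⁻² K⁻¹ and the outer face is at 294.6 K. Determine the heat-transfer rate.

Q = 27000 W

Treat each layer as a resistance in series:
  R_conv,in = 1/(hA) = 1/(45.2·17.7) = 0.001250 K/W
  R_castable refractory = L/(kA) = 0.442/(0.853·17.7) = 0.02928 K/W
  R_fireclay brick = L/(kA) = 0.0737/(1.09·17.7) = 0.003820 K/W
ΣR = 0.001250 + 0.02928 + 0.003820 = 0.03435 K/W
Q = ΔT/ΣR = (1223 K − 294.6 K)/0.03435 = 27000 W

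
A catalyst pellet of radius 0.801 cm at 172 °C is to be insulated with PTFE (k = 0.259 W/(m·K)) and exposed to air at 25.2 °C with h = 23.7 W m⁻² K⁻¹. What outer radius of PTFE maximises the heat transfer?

For a sphere, r_cr = 2k_ins/h = 2·0.259/23.7 = 0.0219 m = 2.19 cm

r_cr = 2.19 cm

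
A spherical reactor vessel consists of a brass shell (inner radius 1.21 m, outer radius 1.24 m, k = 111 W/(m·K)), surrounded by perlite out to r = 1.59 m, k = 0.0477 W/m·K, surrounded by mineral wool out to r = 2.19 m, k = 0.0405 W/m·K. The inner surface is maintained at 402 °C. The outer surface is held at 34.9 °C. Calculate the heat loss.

Treat each layer as a resistance in series:
  R_brass = (1/1.21 − 1/1.24)/(4πk) = 0.01999/(4π·111) = 1.433×10^-5 K/W
  R_perlite = (1/1.24 − 1/1.59)/(4πk) = 0.1775/(4π·0.0477) = 0.2962 K/W
  R_mineral wool = (1/1.59 − 1/2.19)/(4πk) = 0.1723/(4π·0.0405) = 0.3386 K/W
ΣR = 1.433×10^-5 + 0.2962 + 0.3386 = 0.6348 K/W
Q = ΔT/ΣR = (402 °C − 34.9 °C)/0.6348 = 578 W

Q = 578 W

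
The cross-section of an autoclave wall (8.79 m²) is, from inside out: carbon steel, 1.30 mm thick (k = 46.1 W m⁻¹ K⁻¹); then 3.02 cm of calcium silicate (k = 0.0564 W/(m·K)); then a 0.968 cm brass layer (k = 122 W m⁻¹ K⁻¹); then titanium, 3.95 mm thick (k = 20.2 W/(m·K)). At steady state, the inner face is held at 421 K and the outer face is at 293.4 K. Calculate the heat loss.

Q = 2.09 kW

Resistance network (inner→outer):
  R_carbon steel = L/(kA) = 0.00130/(46.1·8.79) = 3.208×10^-6 K/W
  R_calcium silicate = L/(kA) = 0.0302/(0.0564·8.79) = 0.06092 K/W
  R_brass = L/(kA) = 0.00968/(122·8.79) = 9.027×10^-6 K/W
  R_titanium = L/(kA) = 0.00395/(20.2·8.79) = 2.225×10^-5 K/W
ΣR = 3.208×10^-6 + 0.06092 + 9.027×10^-6 + 2.225×10^-5 = 0.06095 K/W
Q = ΔT/ΣR = (421 K − 293.4 K)/0.06095 = 2090 W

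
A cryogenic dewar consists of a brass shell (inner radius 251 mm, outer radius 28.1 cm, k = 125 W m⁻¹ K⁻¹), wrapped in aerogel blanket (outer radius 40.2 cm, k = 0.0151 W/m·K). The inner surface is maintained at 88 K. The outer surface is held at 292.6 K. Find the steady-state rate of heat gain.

Q = 36.2 W

Resistance network (inner→outer):
  R_brass = (1/0.251 − 1/0.281)/(4πk) = 0.4253/(4π·125) = 2.708×10^-4 K/W
  R_aerogel blanket = (1/0.281 − 1/0.402)/(4πk) = 1.071/(4π·0.0151) = 5.645 K/W
ΣR = 2.708×10^-4 + 5.645 = 5.645 K/W
Q = ΔT/ΣR = (88 K − 292.6 K)/5.645 = -36.2 W
(Negative Q ⇒ heat flows inward; heat gain = 36.2 W.)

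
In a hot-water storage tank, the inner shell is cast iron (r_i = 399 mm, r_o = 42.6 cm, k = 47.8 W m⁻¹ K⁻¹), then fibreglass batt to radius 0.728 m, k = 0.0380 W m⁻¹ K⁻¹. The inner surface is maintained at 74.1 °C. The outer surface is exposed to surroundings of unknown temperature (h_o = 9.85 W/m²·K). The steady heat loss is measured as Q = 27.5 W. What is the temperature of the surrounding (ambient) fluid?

T_out = 17.6 °C

Series resistances:
  R_cast iron = (1/0.399 − 1/0.426)/(4πk) = 0.1588/(4π·47.8) = 2.644×10^-4 K/W
  R_fibreglass batt = (1/0.426 − 1/0.728)/(4πk) = 0.9738/(4π·0.0380) = 2.039 K/W
  R_conv,out = 1/(4πr²h) = 1/(4π·0.728²·9.85) = 0.01524 K/W
ΣR = 2.055 K/W
ΔT = Q·ΣR = 27.5 × 2.055 = 56.51 K
Heat flows outward, so T_out = T_in − ΔT = 74.1 − 56.51 = 17.6 °C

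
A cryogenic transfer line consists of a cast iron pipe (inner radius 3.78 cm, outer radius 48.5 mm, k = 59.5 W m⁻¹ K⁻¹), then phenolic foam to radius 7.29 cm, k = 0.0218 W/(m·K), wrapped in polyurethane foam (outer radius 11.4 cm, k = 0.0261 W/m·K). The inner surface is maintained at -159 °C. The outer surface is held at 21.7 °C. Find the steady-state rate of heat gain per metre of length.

Resistance network (inner→outer):
  R'_cast iron = ln(0.0485/0.0378)/(2πk) = 0.2493/(2π·59.5) = 6.667×10^-4 m·K/W
  R'_phenolic foam = ln(0.0729/0.0485)/(2πk) = 0.4075/(2π·0.0218) = 2.975 m·K/W
  R'_polyurethane foam = ln(0.114/0.0729)/(2πk) = 0.4471/(2π·0.0261) = 2.726 m·K/W
ΣR = 6.667×10^-4 + 2.975 + 2.726 = 5.702 m·K/W
Q' = ΔT/ΣR = (-159 °C − 21.7 °C)/5.702 = -31.7 W/m
(Negative Q' ⇒ heat flows inward; heat gain = 31.7 W/m.)

Q' = 31.7 W/m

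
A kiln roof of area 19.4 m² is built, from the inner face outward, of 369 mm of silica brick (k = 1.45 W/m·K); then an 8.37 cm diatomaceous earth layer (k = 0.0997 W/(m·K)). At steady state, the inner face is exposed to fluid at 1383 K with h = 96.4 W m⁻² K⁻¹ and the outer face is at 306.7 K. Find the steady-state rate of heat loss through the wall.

Series thermal resistances, inner to outer:
  R_conv,in = 1/(hA) = 1/(96.4·19.4) = 5.347×10^-4 K/W
  R_silica brick = L/(kA) = 0.369/(1.45·19.4) = 0.01312 K/W
  R_diatomaceous earth = L/(kA) = 0.0837/(0.0997·19.4) = 0.04327 K/W
ΣR = 5.347×10^-4 + 0.01312 + 0.04327 = 0.05692 K/W
Q = ΔT/ΣR = (1383 K − 306.7 K)/0.05692 = 18900 W

Q = 18.9 kW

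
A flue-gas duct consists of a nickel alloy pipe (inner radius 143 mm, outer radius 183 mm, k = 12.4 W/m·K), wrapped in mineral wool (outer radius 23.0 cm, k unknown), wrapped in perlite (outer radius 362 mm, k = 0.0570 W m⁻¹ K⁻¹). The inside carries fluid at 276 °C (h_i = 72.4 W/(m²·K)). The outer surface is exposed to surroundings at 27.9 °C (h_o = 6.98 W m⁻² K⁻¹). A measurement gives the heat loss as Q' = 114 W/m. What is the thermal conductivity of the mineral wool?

k = 0.0439 W/m·K

ΣR = ΔT/Q' = |276 − 27.9|/114 = 2.176 m·K/W
Known resistances:
  R'_conv,in = 1/(2πr h) = 1/(2π·0.143·72.4) = 0.01537 m·K/W
  R'_nickel alloy = ln(0.183/0.143)/(2πk) = 0.2466/(2π·12.4) = 0.003166 m·K/W
  R'_perlite = ln(0.362/0.230)/(2πk) = 0.4536/(2π·0.0570) = 1.266 m·K/W
  R'_conv,out = 1/(2πr h) = 1/(2π·0.362·6.98) = 0.06299 m·K/W
R_mineral wool = ΣR − ΣR_known = 2.176 − 1.348 = 0.8280 m·K/W
ln(r₂/r₁)/(2πk) = 0.8280 ⇒ k = 0.2286/(2π·0.8280) = 0.0439 W/m·K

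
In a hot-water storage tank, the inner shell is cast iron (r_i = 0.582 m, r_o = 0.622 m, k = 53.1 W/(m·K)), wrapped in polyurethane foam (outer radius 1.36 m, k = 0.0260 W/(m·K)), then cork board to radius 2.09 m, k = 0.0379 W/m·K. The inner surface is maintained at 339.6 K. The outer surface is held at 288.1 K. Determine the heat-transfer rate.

Resistance network (inner→outer):
  R_cast iron = (1/0.582 − 1/0.622)/(4πk) = 0.1105/(4π·53.1) = 1.656×10^-4 K/W
  R_polyurethane foam = (1/0.622 − 1/1.36)/(4πk) = 0.8724/(4π·0.0260) = 2.670 K/W
  R_cork board = (1/1.36 − 1/2.09)/(4πk) = 0.2568/(4π·0.0379) = 0.5392 K/W
ΣR = 1.656×10^-4 + 2.670 + 0.5392 = 3.209 K/W
Q = ΔT/ΣR = (339.6 K − 288.1 K)/3.209 = 16.0 W

Q = 16.0 W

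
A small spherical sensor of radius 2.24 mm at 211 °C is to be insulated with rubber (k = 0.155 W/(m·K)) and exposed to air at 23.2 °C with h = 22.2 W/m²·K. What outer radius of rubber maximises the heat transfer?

r_cr = 1.40 cm

For a sphere, r_cr = 2k_ins/h = 2·0.155/22.2 = 0.0140 m = 1.40 cm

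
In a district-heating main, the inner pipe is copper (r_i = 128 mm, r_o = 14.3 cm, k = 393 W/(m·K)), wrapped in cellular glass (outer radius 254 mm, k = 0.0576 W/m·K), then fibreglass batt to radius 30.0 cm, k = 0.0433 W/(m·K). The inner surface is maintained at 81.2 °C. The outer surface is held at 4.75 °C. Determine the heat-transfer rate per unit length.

Treat each layer as a resistance in series:
  R'_copper = ln(0.143/0.128)/(2πk) = 0.1108/(2π·393) = 4.488×10^-5 m·K/W
  R'_cellular glass = ln(0.254/0.143)/(2πk) = 0.5745/(2π·0.0576) = 1.587 m·K/W
  R'_fibreglass batt = ln(0.300/0.254)/(2πk) = 0.1664/(2π·0.0433) = 0.6118 m·K/W
ΣR = 4.488×10^-5 + 1.587 + 0.6118 = 2.199 m·K/W
Q' = ΔT/ΣR = (81.2 °C − 4.75 °C)/2.199 = 34.8 W/m

Q' = 34.8 W/m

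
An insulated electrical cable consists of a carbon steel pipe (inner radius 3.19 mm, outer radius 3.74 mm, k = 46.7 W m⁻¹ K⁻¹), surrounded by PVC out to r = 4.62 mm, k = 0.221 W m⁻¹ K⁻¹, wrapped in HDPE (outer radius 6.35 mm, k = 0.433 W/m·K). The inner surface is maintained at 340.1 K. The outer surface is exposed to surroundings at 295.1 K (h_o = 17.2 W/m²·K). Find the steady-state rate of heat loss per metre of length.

Series thermal resistances, inner to outer:
  R'_carbon steel = ln(0.00374/0.00319)/(2πk) = 0.1591/(2π·46.7) = 5.421×10^-4 m·K/W
  R'_PVC = ln(0.00462/0.00374)/(2πk) = 0.2113/(2π·0.221) = 0.1522 m·K/W
  R'_HDPE = ln(0.00635/0.00462)/(2πk) = 0.3181/(2π·0.433) = 0.1169 m·K/W
  R'_conv,out = 1/(2πr h) = 1/(2π·0.00635·17.2) = 1.457 m·K/W
ΣR = 5.421×10^-4 + 0.1522 + 0.1169 + 1.457 = 1.727 m·K/W
Q' = ΔT/ΣR = (340.1 K − 295.1 K)/1.727 = 26.1 W/m

Q' = 26.1 W/m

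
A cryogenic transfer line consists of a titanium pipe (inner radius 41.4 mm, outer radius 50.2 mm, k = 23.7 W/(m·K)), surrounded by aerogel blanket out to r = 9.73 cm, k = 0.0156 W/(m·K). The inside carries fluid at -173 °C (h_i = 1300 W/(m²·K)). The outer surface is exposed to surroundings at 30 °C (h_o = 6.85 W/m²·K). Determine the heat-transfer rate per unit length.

Q' = 29.0 W/m

Treat each layer as a resistance in series:
  R'_conv,in = 1/(2πr h) = 1/(2π·0.0414·1300) = 0.002957 m·K/W
  R'_titanium = ln(0.0502/0.0414)/(2πk) = 0.1927/(2π·23.7) = 0.001294 m·K/W
  R'_aerogel blanket = ln(0.0973/0.0502)/(2πk) = 0.6618/(2π·0.0156) = 6.752 m·K/W
  R'_conv,out = 1/(2πr h) = 1/(2π·0.0973·6.85) = 0.2388 m·K/W
ΣR = 0.002957 + 0.001294 + 6.752 + 0.2388 = 6.995 m·K/W
Q' = ΔT/ΣR = (-173 °C − 30 °C)/6.995 = -29.0 W/m
(Negative Q' ⇒ heat flows inward; heat gain = 29.0 W/m.)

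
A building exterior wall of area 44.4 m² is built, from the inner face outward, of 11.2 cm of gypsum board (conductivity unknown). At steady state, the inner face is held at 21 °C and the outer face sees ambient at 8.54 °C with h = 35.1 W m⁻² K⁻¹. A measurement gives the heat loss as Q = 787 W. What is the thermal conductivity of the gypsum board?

k = 0.166 W/m·K

ΣR = ΔT/Q = |21 − 8.54|/787 = 0.01583 K/W
Known resistances:
  R_conv,out = 1/(hA) = 1/(35.1·44.4) = 6.417×10^-4 K/W
R_gypsum board = ΣR − ΣR_known = 0.01583 − 6.417×10^-4 = 0.01519 K/W
L/(kA) = 0.01519 ⇒ k = 0.112/(0.01519·44.4) = 0.166 W/m·K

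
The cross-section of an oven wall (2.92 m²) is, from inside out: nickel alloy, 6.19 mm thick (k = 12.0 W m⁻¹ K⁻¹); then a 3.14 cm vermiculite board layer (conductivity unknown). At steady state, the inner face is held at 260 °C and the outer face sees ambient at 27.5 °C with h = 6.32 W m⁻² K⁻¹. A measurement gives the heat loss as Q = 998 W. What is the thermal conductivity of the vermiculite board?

ΣR = ΔT/Q = |260 − 27.5|/998 = 0.2330 K/W
Known resistances:
  R_nickel alloy = L/(kA) = 0.00619/(12.0·2.92) = 1.767×10^-4 K/W
  R_conv,out = 1/(hA) = 1/(6.32·2.92) = 0.05419 K/W
R_vermiculite board = ΣR − ΣR_known = 0.2330 − 0.05437 = 0.1786 K/W
L/(kA) = 0.1786 ⇒ k = 0.0314/(0.1786·2.92) = 0.0602 W/m·K

k = 0.0602 W/m·K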